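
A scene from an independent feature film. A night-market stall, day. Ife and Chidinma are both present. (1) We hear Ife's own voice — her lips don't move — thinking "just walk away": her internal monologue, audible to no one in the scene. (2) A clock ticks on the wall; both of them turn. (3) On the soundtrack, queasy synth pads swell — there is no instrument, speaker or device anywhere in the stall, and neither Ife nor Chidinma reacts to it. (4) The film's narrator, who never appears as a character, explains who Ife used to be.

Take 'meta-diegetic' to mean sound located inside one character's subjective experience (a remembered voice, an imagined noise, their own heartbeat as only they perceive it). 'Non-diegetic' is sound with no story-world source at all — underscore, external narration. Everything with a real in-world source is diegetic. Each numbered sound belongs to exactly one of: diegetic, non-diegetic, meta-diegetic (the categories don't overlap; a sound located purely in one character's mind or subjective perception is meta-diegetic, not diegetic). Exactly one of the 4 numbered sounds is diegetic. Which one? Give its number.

(1) Ife's thought-voice: a private mental sound no other character can hear → meta-diegetic.
(2) is diegetic: an in-world source (a clock); characters could hear it.
Sound (3): it has no source in the story world and no character can hear it — it's underscore, so non-diegetic.
(4) commentary laid over the scene from outside the fiction → non-diegetic.
Only (2) is diegetic.

2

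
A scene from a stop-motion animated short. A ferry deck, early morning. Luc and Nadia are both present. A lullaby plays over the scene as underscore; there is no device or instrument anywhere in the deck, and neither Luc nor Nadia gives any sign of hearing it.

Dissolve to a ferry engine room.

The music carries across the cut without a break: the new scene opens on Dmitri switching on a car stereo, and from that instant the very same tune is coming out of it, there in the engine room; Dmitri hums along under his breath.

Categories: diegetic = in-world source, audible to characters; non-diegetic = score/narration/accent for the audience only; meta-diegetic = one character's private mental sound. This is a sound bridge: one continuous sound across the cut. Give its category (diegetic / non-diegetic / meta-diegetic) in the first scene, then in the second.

non-diegetic, diegetic

Scene one: there's no in-world source anywhere and no character hears it — underscore for the audience only → non-diegetic.
Scene two: once Dmitri turns on a car stereo, the music has a real source in the story world and Dmitri reacts to it → diegetic.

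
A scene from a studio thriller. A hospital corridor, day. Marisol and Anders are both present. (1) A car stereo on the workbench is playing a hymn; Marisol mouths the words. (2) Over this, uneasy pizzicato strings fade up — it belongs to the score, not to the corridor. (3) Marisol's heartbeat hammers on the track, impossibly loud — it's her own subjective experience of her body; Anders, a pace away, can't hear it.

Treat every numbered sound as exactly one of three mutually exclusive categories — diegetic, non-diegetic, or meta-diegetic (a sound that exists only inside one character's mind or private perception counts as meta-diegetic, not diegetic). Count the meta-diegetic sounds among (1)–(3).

(1) a car stereo is a physical source in the scene and Marisol reacts to it → diegetic.
(2) is non-diegetic: nothing in the corridor produces it and the characters don't hear it — pure soundtrack.
Sound (3): point-of-audition from inside Marisol's body; not a sound in the room, so meta-diegetic.
Meta-diegetic: (3) — that's 1.

1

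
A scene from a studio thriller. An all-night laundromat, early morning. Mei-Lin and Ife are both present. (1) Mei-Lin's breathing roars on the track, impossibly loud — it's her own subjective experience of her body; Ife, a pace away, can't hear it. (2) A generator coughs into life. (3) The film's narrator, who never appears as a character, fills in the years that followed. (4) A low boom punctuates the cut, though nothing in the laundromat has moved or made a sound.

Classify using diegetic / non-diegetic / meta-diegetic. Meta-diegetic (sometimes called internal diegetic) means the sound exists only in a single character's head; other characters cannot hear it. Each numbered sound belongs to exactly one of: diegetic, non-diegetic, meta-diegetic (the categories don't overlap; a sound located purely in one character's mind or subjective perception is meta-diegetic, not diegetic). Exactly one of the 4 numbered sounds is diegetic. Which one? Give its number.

Sound (1): point-of-audition from inside Mei-Lin's body; not a sound in the room, so meta-diegetic.
Sound (2): the sound comes from a generator physically present in the location, so diegetic.
(3) external voice-over — not a character, not heard by anyone in the scene → non-diegetic.
(4) is non-diegetic: it's a sound-design accent with no in-world source; no one in the scene can hear it.
Only (2) is diegetic.

2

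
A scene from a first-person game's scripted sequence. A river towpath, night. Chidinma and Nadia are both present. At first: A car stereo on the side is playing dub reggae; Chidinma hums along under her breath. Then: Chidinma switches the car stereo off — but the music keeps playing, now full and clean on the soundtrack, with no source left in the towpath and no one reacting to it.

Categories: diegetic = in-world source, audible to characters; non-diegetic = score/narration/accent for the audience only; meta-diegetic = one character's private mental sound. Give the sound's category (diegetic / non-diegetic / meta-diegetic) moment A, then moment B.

Moment A: a car stereo is a real in-scene source and Chidinma reacts to it → diegetic.
Moment B: there is no longer any in-world source and no one can hear it — it has become underscore → non-diegetic.

diegetic, non-diegetic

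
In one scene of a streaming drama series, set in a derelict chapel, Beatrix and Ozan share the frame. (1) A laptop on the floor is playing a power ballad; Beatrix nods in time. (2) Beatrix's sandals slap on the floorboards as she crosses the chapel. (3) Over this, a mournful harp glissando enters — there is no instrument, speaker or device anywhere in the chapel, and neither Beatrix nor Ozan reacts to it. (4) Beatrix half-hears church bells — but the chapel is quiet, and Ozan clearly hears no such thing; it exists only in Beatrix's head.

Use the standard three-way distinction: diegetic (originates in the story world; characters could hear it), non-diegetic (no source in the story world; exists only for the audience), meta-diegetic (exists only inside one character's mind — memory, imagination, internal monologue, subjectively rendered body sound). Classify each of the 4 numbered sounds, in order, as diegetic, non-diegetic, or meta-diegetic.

Sound (1): a laptop is a physical source in the scene and Beatrix reacts to it, so diegetic.
Sound (2): a character's body making contact with the set — an in-world sound, so diegetic.
Sound (3): it has no source in the story world and no character can hear it — it's underscore, so non-diegetic.
(4) Beatrix alone 'hears' it — an imagined sound, not present in the space → meta-diegetic.

diegetic, diegetic, non-diegetic, meta-diegetic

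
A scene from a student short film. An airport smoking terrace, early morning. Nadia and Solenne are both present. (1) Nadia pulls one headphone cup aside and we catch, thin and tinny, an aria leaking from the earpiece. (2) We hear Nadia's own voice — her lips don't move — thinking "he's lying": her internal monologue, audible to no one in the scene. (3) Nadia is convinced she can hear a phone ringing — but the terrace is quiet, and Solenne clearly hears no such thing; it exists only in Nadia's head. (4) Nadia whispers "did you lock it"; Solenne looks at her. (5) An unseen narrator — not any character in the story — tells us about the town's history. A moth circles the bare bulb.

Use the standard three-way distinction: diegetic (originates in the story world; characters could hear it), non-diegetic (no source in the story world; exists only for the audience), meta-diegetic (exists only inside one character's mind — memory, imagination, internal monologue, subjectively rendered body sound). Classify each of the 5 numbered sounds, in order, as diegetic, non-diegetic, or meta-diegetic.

diegetic, meta-diegetic, meta-diegetic, diegetic, non-diegetic

(1) is diegetic: the earpiece is a real device on Nadia's head — source music.
(2) is meta-diegetic: Nadia's thought-voice: a private mental sound no other character can hear.
(3) Nadia alone 'hears' it — an imagined sound, not present in the space → meta-diegetic.
(4) is diegetic: Nadia is a character speaking aloud in the scene.
(5) the narrator exists outside the story world, addressing only the audience → non-diegetic.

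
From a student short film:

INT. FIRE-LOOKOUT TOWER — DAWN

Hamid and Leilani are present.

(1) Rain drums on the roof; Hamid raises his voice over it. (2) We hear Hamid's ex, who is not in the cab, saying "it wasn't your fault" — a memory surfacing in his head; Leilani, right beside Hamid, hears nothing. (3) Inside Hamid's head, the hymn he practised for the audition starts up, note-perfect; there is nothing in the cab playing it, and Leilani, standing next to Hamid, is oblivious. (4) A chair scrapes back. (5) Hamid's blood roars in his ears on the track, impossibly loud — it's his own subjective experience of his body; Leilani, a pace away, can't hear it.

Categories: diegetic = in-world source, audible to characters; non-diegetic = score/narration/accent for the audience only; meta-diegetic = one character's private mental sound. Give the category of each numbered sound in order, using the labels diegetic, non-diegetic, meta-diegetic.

diegetic, meta-diegetic, meta-diegetic, diegetic, meta-diegetic

(1) rain is part of the location's real environment → diegetic.
Sound (2): the voice is a memory playing only inside Hamid's mind; Leilani can't hear it, so meta-diegetic.
Sound (3): it lives in Hamid's subjectivity, not in the cab, so meta-diegetic.
(4) an in-world source (a chair); characters could hear it → diegetic.
(5) is meta-diegetic: point-of-audition from inside Hamid's body; not a sound in the room.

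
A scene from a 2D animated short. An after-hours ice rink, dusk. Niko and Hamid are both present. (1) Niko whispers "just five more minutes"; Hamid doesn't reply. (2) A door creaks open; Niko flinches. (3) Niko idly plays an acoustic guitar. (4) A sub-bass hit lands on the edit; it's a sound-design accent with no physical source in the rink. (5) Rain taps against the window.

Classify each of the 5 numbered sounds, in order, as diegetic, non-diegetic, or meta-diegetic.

diegetic, diegetic, diegetic, non-diegetic, diegetic

(1) is diegetic: spoken by a character present in the story world.
(2) the sound comes from a door physically present in the location → diegetic.
(3) the instrument and the performer are both in the scene → diegetic.
(4) an editorial stinger — it belongs to the cut, not the story world → non-diegetic.
(5) rain is part of the location's real environment → diegetic.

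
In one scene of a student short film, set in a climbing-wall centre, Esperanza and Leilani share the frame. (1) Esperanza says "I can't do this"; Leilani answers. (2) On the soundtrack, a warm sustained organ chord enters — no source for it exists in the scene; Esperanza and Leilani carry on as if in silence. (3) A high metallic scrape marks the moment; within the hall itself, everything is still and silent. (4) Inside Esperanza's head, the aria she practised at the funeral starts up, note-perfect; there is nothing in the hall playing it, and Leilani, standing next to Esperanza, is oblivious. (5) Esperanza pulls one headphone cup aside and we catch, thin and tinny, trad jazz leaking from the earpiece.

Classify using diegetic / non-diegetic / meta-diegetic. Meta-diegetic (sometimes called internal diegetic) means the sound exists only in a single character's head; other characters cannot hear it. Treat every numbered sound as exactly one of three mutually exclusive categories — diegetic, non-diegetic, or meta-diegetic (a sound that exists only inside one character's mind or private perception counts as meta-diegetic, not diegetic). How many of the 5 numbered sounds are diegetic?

2

(1) is diegetic: Esperanza is a character speaking aloud in the scene.
Sound (2): nothing in the hall produces it and the characters don't hear it — pure soundtrack, so non-diegetic.
(3) it's a sound-design accent with no in-world source; no one in the scene can hear it → non-diegetic.
Sound (4): it lives in Esperanza's subjectivity, not in the hall, so meta-diegetic.
Sound (5): it's leaking from a physical pair of headphones in the scene, so diegetic.
Diegetic: (1), (5) — that's 2.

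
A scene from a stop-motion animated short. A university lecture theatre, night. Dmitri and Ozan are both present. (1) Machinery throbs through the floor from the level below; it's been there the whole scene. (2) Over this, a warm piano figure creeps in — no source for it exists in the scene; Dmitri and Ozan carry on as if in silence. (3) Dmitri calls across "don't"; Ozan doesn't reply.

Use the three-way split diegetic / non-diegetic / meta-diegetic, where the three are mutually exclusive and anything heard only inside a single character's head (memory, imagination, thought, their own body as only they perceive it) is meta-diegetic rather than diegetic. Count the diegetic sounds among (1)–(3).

Sound (1): ambient/room sound belonging to the story's physical space, so diegetic.
(2) is non-diegetic: score with no on-screen or off-screen source; it exists for the audience alone.
Sound (3): Dmitri is a character speaking aloud in the scene, so diegetic.
So 2 of the 3 are diegetic: (1), (3).

2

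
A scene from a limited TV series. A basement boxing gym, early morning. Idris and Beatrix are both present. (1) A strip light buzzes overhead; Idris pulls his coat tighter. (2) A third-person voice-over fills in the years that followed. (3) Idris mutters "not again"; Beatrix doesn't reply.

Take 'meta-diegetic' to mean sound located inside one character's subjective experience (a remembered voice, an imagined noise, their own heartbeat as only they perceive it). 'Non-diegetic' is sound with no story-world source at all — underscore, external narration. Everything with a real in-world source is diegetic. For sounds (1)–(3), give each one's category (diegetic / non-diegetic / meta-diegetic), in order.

Sound (1): ambient/room sound belonging to the story's physical space, so diegetic.
(2) is non-diegetic: external voice-over — not a character, not heard by anyone in the scene.
(3) is diegetic: spoken by a character present in the story world.

diegetic, non-diegetic, diegetic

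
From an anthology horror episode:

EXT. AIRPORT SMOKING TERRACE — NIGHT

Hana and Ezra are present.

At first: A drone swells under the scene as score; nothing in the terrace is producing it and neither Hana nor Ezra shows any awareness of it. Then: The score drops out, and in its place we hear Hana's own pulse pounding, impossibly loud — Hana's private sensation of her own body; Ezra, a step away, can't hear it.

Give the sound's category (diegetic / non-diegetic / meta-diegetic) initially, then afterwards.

Initially: underscore with no in-world source, inaudible to the characters → non-diegetic.
Afterwards: the body sound is Hana's subjective perception alone — Ezra can't hear it → meta-diegetic.

non-diegetic, meta-diegetic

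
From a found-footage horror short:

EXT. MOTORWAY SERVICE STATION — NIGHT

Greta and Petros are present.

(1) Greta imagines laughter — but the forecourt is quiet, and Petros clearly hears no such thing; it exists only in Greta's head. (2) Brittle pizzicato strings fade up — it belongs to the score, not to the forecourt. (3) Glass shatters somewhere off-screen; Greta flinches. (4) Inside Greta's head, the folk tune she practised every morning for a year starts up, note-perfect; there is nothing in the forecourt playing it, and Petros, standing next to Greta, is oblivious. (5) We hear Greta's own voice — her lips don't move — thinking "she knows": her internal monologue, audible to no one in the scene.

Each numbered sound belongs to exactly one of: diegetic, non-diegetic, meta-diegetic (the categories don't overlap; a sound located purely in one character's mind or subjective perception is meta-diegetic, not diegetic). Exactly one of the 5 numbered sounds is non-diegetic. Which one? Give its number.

Sound (1): subjective to Greta: the forecourt is silent and Petros hears nothing, so meta-diegetic.
Sound (2): score with no on-screen or off-screen source; it exists for the audience alone, so non-diegetic.
(3) is diegetic: the sound comes from glass physically present in the location.
(4) is meta-diegetic: the music is a memory playing inside Greta's mind alone; no real-world source, Petros can't hear it.
(5) it's Greta's unspoken thought, heard only by the audience via her subjectivity → meta-diegetic.
Only (2) is non-diegetic.

2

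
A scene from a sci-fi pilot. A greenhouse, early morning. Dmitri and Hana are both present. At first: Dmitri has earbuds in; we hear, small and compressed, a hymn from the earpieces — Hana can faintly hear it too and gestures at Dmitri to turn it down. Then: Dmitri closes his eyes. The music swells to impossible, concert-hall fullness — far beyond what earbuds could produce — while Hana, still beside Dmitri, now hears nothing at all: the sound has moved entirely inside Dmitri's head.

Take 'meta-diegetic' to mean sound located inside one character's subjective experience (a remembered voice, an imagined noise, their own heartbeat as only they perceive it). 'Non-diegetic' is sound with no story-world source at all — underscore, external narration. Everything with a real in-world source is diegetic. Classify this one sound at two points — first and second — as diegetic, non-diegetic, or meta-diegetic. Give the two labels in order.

First: the earbuds are a physical source both characters can hear → diegetic.
Second: the music now exists only as Dmitri's subjective experience; Hana can no longer hear it → meta-diegetic.

diegetic, meta-diegetic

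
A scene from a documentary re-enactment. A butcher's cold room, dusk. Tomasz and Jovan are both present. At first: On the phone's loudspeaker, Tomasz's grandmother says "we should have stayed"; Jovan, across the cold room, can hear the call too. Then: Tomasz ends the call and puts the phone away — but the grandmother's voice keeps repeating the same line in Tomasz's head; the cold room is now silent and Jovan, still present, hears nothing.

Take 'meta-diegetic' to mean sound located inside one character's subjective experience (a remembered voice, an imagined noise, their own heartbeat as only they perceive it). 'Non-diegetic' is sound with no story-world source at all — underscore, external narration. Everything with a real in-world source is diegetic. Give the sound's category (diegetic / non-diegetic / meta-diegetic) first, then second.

diegetic, meta-diegetic

First: the loudspeaker is an in-world source; both Tomasz and Jovan hear the call → diegetic.
Second: with the phone off, the voice continues only as Tomasz's private mental replay — Jovan can't hear it → meta-diegetic.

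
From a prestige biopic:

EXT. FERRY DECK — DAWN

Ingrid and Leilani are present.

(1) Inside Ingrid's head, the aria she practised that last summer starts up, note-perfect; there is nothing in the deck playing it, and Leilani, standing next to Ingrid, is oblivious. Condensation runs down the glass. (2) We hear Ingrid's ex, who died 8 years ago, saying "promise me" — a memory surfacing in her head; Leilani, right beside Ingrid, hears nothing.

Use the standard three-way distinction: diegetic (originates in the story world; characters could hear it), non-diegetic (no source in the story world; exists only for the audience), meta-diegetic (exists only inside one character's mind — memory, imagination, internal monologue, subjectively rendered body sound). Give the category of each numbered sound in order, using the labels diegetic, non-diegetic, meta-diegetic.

meta-diegetic, meta-diegetic

(1) is meta-diegetic: remembered music, private to Ingrid — Leilani is oblivious because it isn't in the room.
(2) is meta-diegetic: a remembered line, private to Ingrid — not present in the room, not audible to Leilani.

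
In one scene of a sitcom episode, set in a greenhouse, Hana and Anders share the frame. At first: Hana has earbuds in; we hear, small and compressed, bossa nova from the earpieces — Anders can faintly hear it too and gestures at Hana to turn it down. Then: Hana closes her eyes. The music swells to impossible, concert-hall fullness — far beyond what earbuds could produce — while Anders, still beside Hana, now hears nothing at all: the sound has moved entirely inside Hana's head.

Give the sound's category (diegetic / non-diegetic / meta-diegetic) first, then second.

diegetic, meta-diegetic

First: the earbuds are a physical source both characters can hear → diegetic.
Second: the music now exists only as Hana's subjective experience; Anders can no longer hear it → meta-diegetic.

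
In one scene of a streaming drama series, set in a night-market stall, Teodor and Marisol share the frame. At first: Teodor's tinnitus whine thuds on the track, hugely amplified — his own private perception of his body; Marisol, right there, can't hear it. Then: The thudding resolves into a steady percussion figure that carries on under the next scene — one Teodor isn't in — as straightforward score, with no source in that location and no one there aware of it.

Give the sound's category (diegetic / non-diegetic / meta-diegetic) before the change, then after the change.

Before the change: it's Teodor's subjective body sound, inaudible to Marisol → meta-diegetic.
After the change: detached from Teodor and playing as sourceless score over a scene he isn't in — for the audience only → non-diegetic.

meta-diegetic, non-diegetic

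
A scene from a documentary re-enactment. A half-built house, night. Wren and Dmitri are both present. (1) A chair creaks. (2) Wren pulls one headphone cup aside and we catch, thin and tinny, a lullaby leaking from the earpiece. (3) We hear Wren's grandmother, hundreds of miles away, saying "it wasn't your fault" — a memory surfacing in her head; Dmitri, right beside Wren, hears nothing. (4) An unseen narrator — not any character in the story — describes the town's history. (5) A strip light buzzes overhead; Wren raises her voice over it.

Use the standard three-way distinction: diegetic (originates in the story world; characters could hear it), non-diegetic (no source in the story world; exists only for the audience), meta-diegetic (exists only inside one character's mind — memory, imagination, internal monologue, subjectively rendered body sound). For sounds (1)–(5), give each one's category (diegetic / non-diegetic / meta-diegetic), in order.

(1) is diegetic: an in-world source (a chair); characters could hear it.
(2) the headphones are an on-screen source → diegetic.
(3) the voice is a memory playing only inside Wren's mind; Dmitri can't hear it → meta-diegetic.
(4) external voice-over — not a character, not heard by anyone in the scene → non-diegetic.
(5) is diegetic: a strip light is part of the location's real environment.

diegetic, diegetic, meta-diegetic, non-diegetic, diegetic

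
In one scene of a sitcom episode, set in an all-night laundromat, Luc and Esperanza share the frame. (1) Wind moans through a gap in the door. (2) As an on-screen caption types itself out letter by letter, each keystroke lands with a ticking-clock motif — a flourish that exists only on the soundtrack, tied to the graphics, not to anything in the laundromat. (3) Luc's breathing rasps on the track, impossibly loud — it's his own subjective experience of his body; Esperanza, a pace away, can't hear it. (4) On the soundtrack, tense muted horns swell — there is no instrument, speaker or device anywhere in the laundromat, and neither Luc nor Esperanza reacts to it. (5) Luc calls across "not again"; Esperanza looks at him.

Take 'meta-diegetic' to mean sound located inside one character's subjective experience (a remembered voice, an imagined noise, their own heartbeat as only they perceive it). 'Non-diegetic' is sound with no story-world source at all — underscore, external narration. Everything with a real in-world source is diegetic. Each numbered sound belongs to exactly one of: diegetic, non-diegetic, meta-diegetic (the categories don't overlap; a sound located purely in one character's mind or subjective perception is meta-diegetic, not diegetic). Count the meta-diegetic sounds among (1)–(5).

(1) ambient/room sound belonging to the story's physical space → diegetic.
Sound (2): the caption isn't part of the story world, so neither is the sound tied to it, so non-diegetic.
(3) a subjective body sound — Luc's private perception, inaudible to Esperanza → meta-diegetic.
Sound (4): nothing in the laundromat produces it and the characters don't hear it — pure soundtrack, so non-diegetic.
Sound (5): on-screen dialogue — Luc speaks and Esperanza is there to hear, so diegetic.
So 1 of the 5 is meta-diegetic: (3).

1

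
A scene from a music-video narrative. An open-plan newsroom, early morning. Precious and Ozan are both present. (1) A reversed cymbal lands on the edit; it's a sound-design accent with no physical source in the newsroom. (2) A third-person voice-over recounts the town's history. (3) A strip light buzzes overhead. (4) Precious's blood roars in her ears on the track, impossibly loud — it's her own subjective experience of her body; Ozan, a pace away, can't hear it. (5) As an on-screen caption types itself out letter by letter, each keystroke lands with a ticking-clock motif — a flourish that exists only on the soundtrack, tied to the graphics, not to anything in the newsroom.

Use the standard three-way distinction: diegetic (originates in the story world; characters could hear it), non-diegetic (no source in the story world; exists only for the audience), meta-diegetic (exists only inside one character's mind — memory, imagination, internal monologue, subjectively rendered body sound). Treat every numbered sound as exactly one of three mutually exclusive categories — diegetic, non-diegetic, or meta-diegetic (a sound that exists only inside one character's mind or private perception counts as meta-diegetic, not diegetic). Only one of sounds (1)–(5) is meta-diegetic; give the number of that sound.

4

(1) nothing in the scene produces it; it's an accent added for the audience → non-diegetic.
(2) commentary laid over the scene from outside the fiction → non-diegetic.
(3) is diegetic: ambient/room sound belonging to the story's physical space.
Sound (4): point-of-audition from inside Precious's body; not a sound in the room, so meta-diegetic.
Sound (5): it accompanies on-screen graphics, not anything inside the story world, so non-diegetic.
Only (4) is meta-diegetic.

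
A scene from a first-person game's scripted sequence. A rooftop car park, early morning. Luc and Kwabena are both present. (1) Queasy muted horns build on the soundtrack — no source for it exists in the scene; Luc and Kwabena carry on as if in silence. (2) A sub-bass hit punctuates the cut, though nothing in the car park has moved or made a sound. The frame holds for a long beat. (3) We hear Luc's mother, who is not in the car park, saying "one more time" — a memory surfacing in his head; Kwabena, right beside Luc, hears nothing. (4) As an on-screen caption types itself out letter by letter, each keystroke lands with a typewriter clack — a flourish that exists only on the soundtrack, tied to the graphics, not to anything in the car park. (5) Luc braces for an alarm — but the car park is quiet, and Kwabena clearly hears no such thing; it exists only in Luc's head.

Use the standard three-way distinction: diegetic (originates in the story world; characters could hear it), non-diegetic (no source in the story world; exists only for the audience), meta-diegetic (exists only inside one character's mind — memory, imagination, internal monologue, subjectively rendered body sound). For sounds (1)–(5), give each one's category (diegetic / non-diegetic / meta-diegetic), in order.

(1) is non-diegetic: nothing in the car park produces it and the characters don't hear it — pure soundtrack.
(2) is non-diegetic: nothing in the scene produces it; it's an accent added for the audience.
Sound (3): it's Luc's recollection rendered as sound; the other character can't hear it, so meta-diegetic.
(4) is non-diegetic: the caption isn't part of the story world, so neither is the sound tied to it.
(5) is meta-diegetic: Luc alone 'hears' it — an imagined sound, not present in the space.

non-diegetic, non-diegetic, meta-diegetic, non-diegetic, meta-diegetic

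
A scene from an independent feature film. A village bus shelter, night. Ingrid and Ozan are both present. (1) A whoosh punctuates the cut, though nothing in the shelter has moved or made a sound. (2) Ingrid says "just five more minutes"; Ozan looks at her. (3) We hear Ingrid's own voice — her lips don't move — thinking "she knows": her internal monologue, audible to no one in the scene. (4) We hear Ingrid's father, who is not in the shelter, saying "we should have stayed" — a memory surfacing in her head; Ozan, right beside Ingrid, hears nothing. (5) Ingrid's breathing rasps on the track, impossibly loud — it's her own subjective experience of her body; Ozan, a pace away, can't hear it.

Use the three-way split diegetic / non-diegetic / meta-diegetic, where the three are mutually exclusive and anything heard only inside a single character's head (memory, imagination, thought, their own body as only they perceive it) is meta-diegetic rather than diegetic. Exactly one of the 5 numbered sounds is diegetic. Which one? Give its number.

Sound (1): nothing in the scene produces it; it's an accent added for the audience, so non-diegetic.
(2) is diegetic: Ingrid is a character speaking aloud in the scene.
(3) is meta-diegetic: internal monologue — inside Ingrid's mind, not spoken into the scene.
Sound (4): a remembered line, private to Ingrid — not present in the room, not audible to Ozan, so meta-diegetic.
Sound (5): a subjective body sound — Ingrid's private perception, inaudible to Ozan, so meta-diegetic.
Only (2) is diegetic.

2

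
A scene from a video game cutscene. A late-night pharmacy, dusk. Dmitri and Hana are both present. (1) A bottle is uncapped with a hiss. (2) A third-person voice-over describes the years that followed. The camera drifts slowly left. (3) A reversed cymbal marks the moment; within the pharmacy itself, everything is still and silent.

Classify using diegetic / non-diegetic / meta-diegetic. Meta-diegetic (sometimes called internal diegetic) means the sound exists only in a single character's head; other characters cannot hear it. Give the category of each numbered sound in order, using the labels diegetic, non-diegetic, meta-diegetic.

Sound (1): a bottle is a real object/event in the scene's world, so diegetic.
Sound (2): the narrator exists outside the story world, addressing only the audience, so non-diegetic.
(3) nothing in the scene produces it; it's an accent added for the audience → non-diegetic.

diegetic, non-diegetic, non-diegetic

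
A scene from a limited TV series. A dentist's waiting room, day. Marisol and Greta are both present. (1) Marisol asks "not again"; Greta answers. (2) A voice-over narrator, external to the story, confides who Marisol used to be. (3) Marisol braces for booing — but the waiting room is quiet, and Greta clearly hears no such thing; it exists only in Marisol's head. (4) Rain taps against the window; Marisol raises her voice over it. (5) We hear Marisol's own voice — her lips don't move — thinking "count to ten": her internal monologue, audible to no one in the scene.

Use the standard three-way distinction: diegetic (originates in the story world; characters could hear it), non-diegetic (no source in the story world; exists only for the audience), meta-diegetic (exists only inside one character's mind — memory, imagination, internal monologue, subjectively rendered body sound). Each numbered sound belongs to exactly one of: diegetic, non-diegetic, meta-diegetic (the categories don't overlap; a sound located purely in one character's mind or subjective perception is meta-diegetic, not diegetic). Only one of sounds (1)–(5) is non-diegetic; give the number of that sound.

(1) is diegetic: on-screen dialogue — Marisol speaks and Greta is there to hear.
Sound (2): the narrator exists outside the story world, addressing only the audience, so non-diegetic.
(3) subjective to Marisol: the waiting room is silent and Greta hears nothing → meta-diegetic.
Sound (4): rain is part of the location's real environment, so diegetic.
(5) Marisol's thought-voice: a private mental sound no other character can hear → meta-diegetic.
Only (2) is non-diegetic.

2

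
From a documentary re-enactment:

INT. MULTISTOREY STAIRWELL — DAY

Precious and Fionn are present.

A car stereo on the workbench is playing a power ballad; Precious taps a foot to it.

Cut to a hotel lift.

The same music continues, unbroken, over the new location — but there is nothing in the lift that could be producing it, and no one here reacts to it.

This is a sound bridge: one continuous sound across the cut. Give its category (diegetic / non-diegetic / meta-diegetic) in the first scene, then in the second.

diegetic, non-diegetic

Scene one: a car stereo is an on-screen source and Precious reacts to it → diegetic.
Scene two: there is no source in the lift and no one hears it — it's now underscore → non-diegetic.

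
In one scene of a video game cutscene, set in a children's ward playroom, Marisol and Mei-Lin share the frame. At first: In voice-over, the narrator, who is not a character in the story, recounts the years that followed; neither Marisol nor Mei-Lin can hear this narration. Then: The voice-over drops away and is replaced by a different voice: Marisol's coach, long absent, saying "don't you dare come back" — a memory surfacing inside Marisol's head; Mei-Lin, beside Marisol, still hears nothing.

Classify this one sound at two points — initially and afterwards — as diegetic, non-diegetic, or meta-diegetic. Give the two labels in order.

non-diegetic, meta-diegetic

Initially: the external narrator addresses only the audience — outside the story world → non-diegetic.
Afterwards: the replacement voice is a memory inside Marisol's mind specifically → meta-diegetic.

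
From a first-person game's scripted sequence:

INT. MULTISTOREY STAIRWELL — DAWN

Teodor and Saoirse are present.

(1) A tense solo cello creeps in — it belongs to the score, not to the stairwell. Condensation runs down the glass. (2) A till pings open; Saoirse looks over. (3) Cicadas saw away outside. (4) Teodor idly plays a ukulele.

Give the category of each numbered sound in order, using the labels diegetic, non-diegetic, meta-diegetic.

Sound (1): nothing in the stairwell produces it and the characters don't hear it — pure soundtrack, so non-diegetic.
(2) an in-world source (a till); characters could hear it → diegetic.
(3) is diegetic: ambient/room sound belonging to the story's physical space.
(4) Teodor is producing the music live, in the story world → diegetic.

non-diegetic, diegetic, diegetic, diegetic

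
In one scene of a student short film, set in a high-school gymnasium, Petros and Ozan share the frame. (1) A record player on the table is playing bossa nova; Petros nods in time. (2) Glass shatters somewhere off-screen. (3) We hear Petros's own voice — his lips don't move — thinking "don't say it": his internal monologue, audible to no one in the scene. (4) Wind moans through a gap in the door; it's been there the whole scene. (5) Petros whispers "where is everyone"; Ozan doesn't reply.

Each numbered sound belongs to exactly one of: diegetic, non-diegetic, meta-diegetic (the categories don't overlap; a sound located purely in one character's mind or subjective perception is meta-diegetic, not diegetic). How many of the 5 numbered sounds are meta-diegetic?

Sound (1): the music comes from an on-screen device that Petros responds to, so diegetic.
Sound (2): an in-world source (glass); characters could hear it, so diegetic.
Sound (3): internal monologue — inside Petros's mind, not spoken into the scene, so meta-diegetic.
(4) is diegetic: wind is part of the location's real environment.
Sound (5): on-screen dialogue — Petros speaks and Ozan is there to hear, so diegetic.
Meta-diegetic: (3) — that's 1.

1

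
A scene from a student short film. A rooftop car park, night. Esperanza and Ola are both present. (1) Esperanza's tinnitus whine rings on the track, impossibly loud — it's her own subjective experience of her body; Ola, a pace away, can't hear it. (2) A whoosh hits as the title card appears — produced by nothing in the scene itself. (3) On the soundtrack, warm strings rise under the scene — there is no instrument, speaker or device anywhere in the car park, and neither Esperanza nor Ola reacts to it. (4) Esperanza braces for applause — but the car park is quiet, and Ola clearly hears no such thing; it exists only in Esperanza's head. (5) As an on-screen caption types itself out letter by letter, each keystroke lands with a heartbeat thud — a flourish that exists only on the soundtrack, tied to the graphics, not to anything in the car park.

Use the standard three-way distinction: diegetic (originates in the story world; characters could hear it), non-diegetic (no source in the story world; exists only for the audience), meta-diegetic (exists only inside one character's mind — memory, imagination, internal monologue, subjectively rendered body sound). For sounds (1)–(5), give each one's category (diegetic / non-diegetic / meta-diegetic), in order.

Sound (1): point-of-audition from inside Esperanza's body; not a sound in the room, so meta-diegetic.
Sound (2): an editorial stinger — it belongs to the cut, not the story world, so non-diegetic.
(3) is non-diegetic: score with no on-screen or off-screen source; it exists for the audience alone.
Sound (4): the sound is imagined by Esperanza; nothing in the story world is producing it and Ola can't hear it, so meta-diegetic.
(5) it accompanies on-screen graphics, not anything inside the story world → non-diegetic.

meta-diegetic, non-diegetic, non-diegetic, meta-diegetic, non-diegetic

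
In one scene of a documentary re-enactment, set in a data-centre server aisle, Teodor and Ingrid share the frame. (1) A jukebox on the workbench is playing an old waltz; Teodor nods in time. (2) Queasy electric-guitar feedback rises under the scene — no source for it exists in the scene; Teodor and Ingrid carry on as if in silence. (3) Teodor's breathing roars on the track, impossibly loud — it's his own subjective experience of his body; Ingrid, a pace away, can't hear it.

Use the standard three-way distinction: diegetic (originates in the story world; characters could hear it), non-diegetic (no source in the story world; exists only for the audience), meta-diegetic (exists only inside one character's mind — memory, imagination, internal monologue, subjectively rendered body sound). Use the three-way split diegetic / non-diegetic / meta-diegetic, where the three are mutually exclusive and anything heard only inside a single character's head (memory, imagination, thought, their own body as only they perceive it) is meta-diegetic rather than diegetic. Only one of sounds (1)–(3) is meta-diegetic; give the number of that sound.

(1) source music from a jukebox, which exists in the story world → diegetic.
Sound (2): score with no on-screen or off-screen source; it exists for the audience alone, so non-diegetic.
(3) is meta-diegetic: it's Teodor's internal bodily sensation rendered as sound; only Teodor 'hears' it.
Only (3) is meta-diegetic.

3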